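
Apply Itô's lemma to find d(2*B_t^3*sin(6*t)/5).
d(2*B_t^3*sin(6*t)/5) = (6*B_t*(2*B_t^2*cos(6*t) + sin(6*t))/5) dt + (6*B_t^2*sin(6*t)/5) dB_t

Itô's formula for f(t, x): d f(t, B_t) = (f_t + (1/2) f_xx) dt + f_x dB_t. Compute partials of f(t, x) = 2*x^3*sin(6*t)/5:
  f_t(t,x)  = 12*x^3*cos(6*t)/5
  f_x(t,x)  = 6*x^2*sin(6*t)/5
  f_xx(t,x) = 12*x*sin(6*t)/5
Assemble drift = f_t + (1/2) f_xx = 6*x*(2*x^2*cos(6*t) + sin(6*t))/5 and diffusion = f_x = 6*x^2*sin(6*t)/5. Substituting x = B_t:
  d(2*B_t^3*sin(6*t)/5) = (6*B_t*(2*B_t^2*cos(6*t) + sin(6*t))/5) dt + (6*B_t^2*sin(6*t)/5) dB_t.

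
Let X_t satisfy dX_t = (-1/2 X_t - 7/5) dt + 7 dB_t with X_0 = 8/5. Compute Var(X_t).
Var(X_t) = 49 - 49*exp(-t)

The variance V(t) = Var(X_t) satisfies V'(t) = 2 a V(t) + c^2 with V(0) = 0 (drift coefficient is linear in X, diffusion is constant). With a = -1/2, c = 7, the solution is
  V(t) = (c^2 / (2 a)) * (exp(2 a t) - 1)
       = (7^2 / (2*(-1/2))) * (exp((-1) t) - 1)
       = 49 - 49*exp(-t).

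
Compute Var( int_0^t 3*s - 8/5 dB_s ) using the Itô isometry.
Var = t*(75*t^2 - 120*t + 64)/25

The Itô integral of a deterministic integrand f(s) has mean 0 because each increment f(s) * (B_{s+ds} - B_s) has mean 0. By the Itô isometry:
  Var( int_0^t f(s) dB_s ) = E[ (int_0^t f(s) dB_s)^2 ] = int_0^t f(s)^2 ds.
Here f(s) = 3*s - 8/5, so f(s)^2 = (15*s - 8)^2/25. Integrate:
  int_0^t ((15*s - 8)^2/25) ds = t*(75*t^2 - 120*t + 64)/25.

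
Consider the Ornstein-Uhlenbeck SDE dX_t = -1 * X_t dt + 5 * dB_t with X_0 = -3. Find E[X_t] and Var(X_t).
E[X_t] = -3*exp(-t); Var(X_t) = 25/2 - 25*exp(-2*t)/2

The OU SDE dX = -theta X dt + sigma dB admits the integrating factor exp(theta t): d(exp(theta t) X_t) = sigma exp(theta t) dB_t. Integrating from 0 to t:
  X_t = x_0 * exp(-theta t) + sigma * int_0^t exp(-theta (t-s)) dB_s.
The Itô integral has mean 0 and (by the Itô isometry) variance sigma^2 * int_0^t exp(-2 theta (t - s)) ds = sigma^2 * (1 - exp(-2 theta t)) / (2 theta).
With theta = 1, sigma = 5, x_0 = -3:
  E[X_t] = -3 * exp(-1 t) = -3*exp(-t)
  Var(X_t) = (5)^2 * (1 - exp(-2*1 t)) / (2 * 1) = 25/2 - 25*exp(-2*t)/2.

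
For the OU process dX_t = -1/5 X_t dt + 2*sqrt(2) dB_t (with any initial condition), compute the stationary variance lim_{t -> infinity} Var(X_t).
lim Var(X_t) = 20

The OU SDE dX = -theta X dt + sigma dB admits the integrating factor exp(theta t): d(exp(theta t) X_t) = sigma exp(theta t) dB_t. Integrating from 0 to t gives X_t = x_0 * exp(-theta t) + sigma * int_0^t exp(-theta (t-s)) dB_s for any initial x_0. The Itô integral has variance (by the Itô isometry) sigma^2 * int_0^t exp(-2 theta (t - s)) ds = sigma^2 * (1 - exp(-2 theta t)) / (2 theta), independent of x_0.
With theta = 1/5, sigma = 2*sqrt(2):
  Var(X_t) = (2*sqrt(2))^2 * (1 - exp(-2*1/5 t)) / (2 * 1/5) = 20 - 20*exp(-2*t/5).
As t -> infinity, exp(-2*1/5 t) -> 0, so the stationary variance is sigma^2 / (2 theta) = 20.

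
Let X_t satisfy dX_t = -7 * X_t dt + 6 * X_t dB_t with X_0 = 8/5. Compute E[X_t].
E[X_t] = 8*exp(-7*t)/5

For GBM dX = mu X dt + sigma X dB with X_0 = x_0, apply Itô to Y = log X: dY = (mu - sigma^2/2) dt + sigma dB, so Y_t = log(x_0) + (mu - sigma^2/2) t + sigma B_t and hence X_t = x_0 * exp((mu - sigma^2/2) t + sigma B_t).
With mu = -7, sigma = 6, x_0 = 8/5, this gives:
  X_t = 8/5 * exp((-25) * t + (6) * B_t).
Since sigma*B_t ~ Normal(0, sigma^2 t), E[exp(sigma*B_t)] = exp(sigma^2 t / 2); so E[X_t] = x_0 * exp((mu - sigma^2/2) t) * exp(sigma^2 t / 2) = x_0 * exp(mu t) = 8*exp(-7*t)/5.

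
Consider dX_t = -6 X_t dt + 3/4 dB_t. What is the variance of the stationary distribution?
lim Var(X_t) = 3/64

The OU SDE dX = -theta X dt + sigma dB admits the integrating factor exp(theta t): d(exp(theta t) X_t) = sigma exp(theta t) dB_t. Integrating from 0 to t gives X_t = x_0 * exp(-theta t) + sigma * int_0^t exp(-theta (t-s)) dB_s for any initial x_0. The Itô integral has variance (by the Itô isometry) sigma^2 * int_0^t exp(-2 theta (t - s)) ds = sigma^2 * (1 - exp(-2 theta t)) / (2 theta), independent of x_0.
With theta = 6, sigma = 3/4:
  Var(X_t) = (3/4)^2 * (1 - exp(-2*6 t)) / (2 * 6) = 3/64 - 3*exp(-12*t)/64.
As t -> infinity, exp(-2*6 t) -> 0, so the stationary variance is sigma^2 / (2 theta) = 3/64.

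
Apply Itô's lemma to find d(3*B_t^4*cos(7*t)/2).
d(3*B_t^4*cos(7*t)/2) = (B_t^2*(-21*B_t^2*sin(7*t)/2 + 9*cos(7*t))) dt + (6*B_t^3*cos(7*t)) dB_t

Itô's formula for f(t, x): d f(t, B_t) = (f_t + (1/2) f_xx) dt + f_x dB_t. Compute partials of f(t, x) = 3*x^4*cos(7*t)/2:
  f_t(t,x)  = -21*x^4*sin(7*t)/2
  f_x(t,x)  = 6*x^3*cos(7*t)
  f_xx(t,x) = 18*x^2*cos(7*t)
Assemble drift = f_t + (1/2) f_xx = x^2*(-21*x^2*sin(7*t)/2 + 9*cos(7*t)) and diffusion = f_x = 6*x^3*cos(7*t). Substituting x = B_t:
  d(3*B_t^4*cos(7*t)/2) = (B_t^2*(-21*B_t^2*sin(7*t)/2 + 9*cos(7*t))) dt + (6*B_t^3*cos(7*t)) dB_t.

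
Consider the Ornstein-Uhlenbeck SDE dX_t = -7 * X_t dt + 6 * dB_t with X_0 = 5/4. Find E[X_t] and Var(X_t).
E[X_t] = 5*exp(-7*t)/4; Var(X_t) = 18/7 - 18*exp(-14*t)/7

The OU SDE dX = -theta X dt + sigma dB admits the integrating factor exp(theta t): d(exp(theta t) X_t) = sigma exp(theta t) dB_t. Integrating from 0 to t:
  X_t = x_0 * exp(-theta t) + sigma * int_0^t exp(-theta (t-s)) dB_s.
The Itô integral has mean 0 and (by the Itô isometry) variance sigma^2 * int_0^t exp(-2 theta (t - s)) ds = sigma^2 * (1 - exp(-2 theta t)) / (2 theta).
With theta = 7, sigma = 6, x_0 = 5/4:
  E[X_t] = 5/4 * exp(-7 t) = 5*exp(-7*t)/4
  Var(X_t) = (6)^2 * (1 - exp(-2*7 t)) / (2 * 7) = 18/7 - 18*exp(-14*t)/7.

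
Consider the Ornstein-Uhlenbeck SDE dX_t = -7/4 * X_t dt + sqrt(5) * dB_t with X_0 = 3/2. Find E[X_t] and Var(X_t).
E[X_t] = 3*exp(-7*t/4)/2; Var(X_t) = 10/7 - 10*exp(-7*t/2)/7

The OU SDE dX = -theta X dt + sigma dB admits the integrating factor exp(theta t): d(exp(theta t) X_t) = sigma exp(theta t) dB_t. Integrating from 0 to t:
  X_t = x_0 * exp(-theta t) + sigma * int_0^t exp(-theta (t-s)) dB_s.
The Itô integral has mean 0 and (by the Itô isometry) variance sigma^2 * int_0^t exp(-2 theta (t - s)) ds = sigma^2 * (1 - exp(-2 theta t)) / (2 theta).
With theta = 7/4, sigma = sqrt(5), x_0 = 3/2:
  E[X_t] = 3/2 * exp(-7/4 t) = 3*exp(-7*t/4)/2
  Var(X_t) = (sqrt(5))^2 * (1 - exp(-2*7/4 t)) / (2 * 7/4) = 10/7 - 10*exp(-7*t/2)/7.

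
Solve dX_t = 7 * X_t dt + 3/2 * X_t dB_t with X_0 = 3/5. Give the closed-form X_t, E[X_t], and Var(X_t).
X_t = 3/5 * exp((47/8) t + (3/2) B_t); E[X_t] = 3*exp(7*t)/5; Var(X_t) = 9*(exp(9*t/4) - 1)*exp(14*t)/25

For GBM dX = mu X dt + sigma X dB with X_0 = x_0, apply Itô to Y = log X: dY = (mu - sigma^2/2) dt + sigma dB, so Y_t = log(x_0) + (mu - sigma^2/2) t + sigma B_t and hence X_t = x_0 * exp((mu - sigma^2/2) t + sigma B_t).
With mu = 7, sigma = 3/2, x_0 = 3/5, this gives:
  X_t = 3/5 * exp((47/8) * t + (3/2) * B_t).
Since sigma*B_t ~ Normal(0, sigma^2 t), E[exp(sigma*B_t)] = exp(sigma^2 t / 2); so E[X_t] = x_0 * exp((mu - sigma^2/2) t) * exp(sigma^2 t / 2) = x_0 * exp(mu t) = 3*exp(7*t)/5.
Var(X_t) = E[X_t^2] - (E[X_t])^2 = x_0^2 * exp(2 mu t) * (exp(sigma^2 t) - 1) = 9*(exp(9*t/4) - 1)*exp(14*t)/25.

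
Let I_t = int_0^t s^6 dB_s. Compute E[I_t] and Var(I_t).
E[I_t] = 0; Var(I_t) = t^13/13

The Itô integral of a deterministic integrand f(s) has mean 0 because each increment f(s) * (B_{s+ds} - B_s) has mean 0. By the Itô isometry:
  Var( int_0^t f(s) dB_s ) = E[ (int_0^t f(s) dB_s)^2 ] = int_0^t f(s)^2 ds.
Here f(s) = s^6, so f(s)^2 = s^12. Integrate:
  int_0^t (s^12) ds = t^13/13.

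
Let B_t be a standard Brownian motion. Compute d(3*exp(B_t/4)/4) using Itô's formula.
d(3*exp(B_t/4)/4) = (3*exp(B_t/4)/128) dt + (3*exp(B_t/4)/16) dB_t

Itô's formula for f(B_t) gives d f(B_t) = f'(B_t) dB_t + (1/2) f''(B_t) dt. Compute derivatives of f(x) = 3*exp(x/4)/4:
  f'(x)  = 3*exp(x/4)/16
  f''(x) = 3*exp(x/4)/64
Substitute x = B_t and multiply the f'' term by 1/2:
  drift     = (1/2) * (3*exp(x/4)/64) evaluated at B_t = 3*exp(B_t/4)/128
  diffusion = (3*exp(x/4)/16) evaluated at B_t = 3*exp(B_t/4)/16
Therefore d(3*exp(B_t/4)/4) = (3*exp(B_t/4)/128) dt + (3*exp(B_t/4)/16) dB_t.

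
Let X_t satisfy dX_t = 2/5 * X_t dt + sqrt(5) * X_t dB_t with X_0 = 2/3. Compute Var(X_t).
Var(X_t) = 4*(exp(5*t) - 1)*exp(4*t/5)/9

For GBM dX = mu X dt + sigma X dB with X_0 = x_0, apply Itô to Y = log X: dY = (mu - sigma^2/2) dt + sigma dB, so Y_t = log(x_0) + (mu - sigma^2/2) t + sigma B_t and hence X_t = x_0 * exp((mu - sigma^2/2) t + sigma B_t).
With mu = 2/5, sigma = sqrt(5), x_0 = 2/3, this gives:
  X_t = 2/3 * exp((-21/10) * t + (sqrt(5)) * B_t).
Since sigma*B_t ~ Normal(0, sigma^2 t), E[exp(sigma*B_t)] = exp(sigma^2 t / 2); so E[X_t] = x_0 * exp((mu - sigma^2/2) t) * exp(sigma^2 t / 2) = x_0 * exp(mu t) = 2*exp(2*t/5)/3.
Var(X_t) = E[X_t^2] - (E[X_t])^2 = x_0^2 * exp(2 mu t) * (exp(sigma^2 t) - 1) = 4*(exp(5*t) - 1)*exp(4*t/5)/9.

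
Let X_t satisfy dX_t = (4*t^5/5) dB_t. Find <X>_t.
<X>_t = 16*t^11/275

For an Itô process dX_t = a(t) dt + b(t) dB_t, the quadratic variation is <X>_t = int_0^t b(s)^2 ds (the drift term does not contribute). Here b(s) = 4*s^5/5, so
  b(s)^2 = 16*s^10/25.
Integrating from 0 to t:
  <X>_t = int_0^t (16*s^10/25) ds = 16*t^11/275.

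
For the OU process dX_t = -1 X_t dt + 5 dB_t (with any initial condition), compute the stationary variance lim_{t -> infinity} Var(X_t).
lim Var(X_t) = 25/2

The OU SDE dX = -theta X dt + sigma dB admits the integrating factor exp(theta t): d(exp(theta t) X_t) = sigma exp(theta t) dB_t. Integrating from 0 to t gives X_t = x_0 * exp(-theta t) + sigma * int_0^t exp(-theta (t-s)) dB_s for any initial x_0. The Itô integral has variance (by the Itô isometry) sigma^2 * int_0^t exp(-2 theta (t - s)) ds = sigma^2 * (1 - exp(-2 theta t)) / (2 theta), independent of x_0.
With theta = 1, sigma = 5:
  Var(X_t) = (5)^2 * (1 - exp(-2*1 t)) / (2 * 1) = 25/2 - 25*exp(-2*t)/2.
As t -> infinity, exp(-2*1 t) -> 0, so the stationary variance is sigma^2 / (2 theta) = 25/2.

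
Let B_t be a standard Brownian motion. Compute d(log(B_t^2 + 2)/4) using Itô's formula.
d(log(B_t^2 + 2)/4) = ((2 - B_t^2)/(4*(B_t^2 + 2)^2)) dt + (B_t/(2*(B_t^2 + 2))) dB_t

Itô's formula for f(B_t) gives d f(B_t) = f'(B_t) dB_t + (1/2) f''(B_t) dt. Compute derivatives of f(x) = log(x^2 + 2)/4:
  f'(x)  = x/(2*(x^2 + 2))
  f''(x) = (2 - x^2)/(2*(x^2 + 2)^2)
Substitute x = B_t and multiply the f'' term by 1/2:
  drift     = (1/2) * ((2 - x^2)/(2*(x^2 + 2)^2)) evaluated at B_t = (2 - B_t^2)/(4*(B_t^2 + 2)^2)
  diffusion = (x/(2*(x^2 + 2))) evaluated at B_t = B_t/(2*(B_t^2 + 2))
Therefore d(log(B_t^2 + 2)/4) = ((2 - B_t^2)/(4*(B_t^2 + 2)^2)) dt + (B_t/(2*(B_t^2 + 2))) dB_t.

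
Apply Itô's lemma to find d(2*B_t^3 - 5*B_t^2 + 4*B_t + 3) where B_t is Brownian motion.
d(2*B_t^3 - 5*B_t^2 + 4*B_t + 3) = (6*B_t - 5) dt + (6*B_t^2 - 10*B_t + 4) dB_t

Itô's formula for f(B_t) gives d f(B_t) = f'(B_t) dB_t + (1/2) f''(B_t) dt. Compute derivatives of f(x) = 2*x^3 - 5*x^2 + 4*x + 3:
  f'(x)  = 6*x^2 - 10*x + 4
  f''(x) = 12*x - 10
Substitute x = B_t and multiply the f'' term by 1/2:
  drift     = (1/2) * (12*x - 10) evaluated at B_t = 6*B_t - 5
  diffusion = (6*x^2 - 10*x + 4) evaluated at B_t = 6*B_t^2 - 10*B_t + 4
Therefore d(2*B_t^3 - 5*B_t^2 + 4*B_t + 3) = (6*B_t - 5) dt + (6*B_t^2 - 10*B_t + 4) dB_t.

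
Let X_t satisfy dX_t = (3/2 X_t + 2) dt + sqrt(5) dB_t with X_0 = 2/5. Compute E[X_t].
E[X_t] = 26*exp(3*t/2)/15 - 4/3

Taking expectations and using E[dB_t] = 0, the mean m(t) = E[X_t] satisfies the ODE m'(t) = a m(t) + b with m(0) = x_0. With a = 3/2, b = 2, x_0 = 2/5, the solution is
  m(t) = x_0 * exp(a t) + (b/a) * (exp(a t) - 1)
       = (2/5) * exp((3/2) t) + (2/(3/2)) * (exp((3/2) t) - 1)
       = 26*exp(3*t/2)/15 - 4/3.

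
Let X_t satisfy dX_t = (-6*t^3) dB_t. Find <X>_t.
<X>_t = 36*t^7/7

For an Itô process dX_t = a(t) dt + b(t) dB_t, the quadratic variation is <X>_t = int_0^t b(s)^2 ds (the drift term does not contribute). Here b(s) = -6*s^3, so
  b(s)^2 = 36*s^6.
Integrating from 0 to t:
  <X>_t = int_0^t (36*s^6) ds = 36*t^7/7.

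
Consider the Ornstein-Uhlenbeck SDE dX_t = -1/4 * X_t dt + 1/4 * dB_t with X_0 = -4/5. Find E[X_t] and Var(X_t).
E[X_t] = -4*exp(-t/4)/5; Var(X_t) = 1/8 - exp(-t/2)/8

The OU SDE dX = -theta X dt + sigma dB admits the integrating factor exp(theta t): d(exp(theta t) X_t) = sigma exp(theta t) dB_t. Integrating from 0 to t:
  X_t = x_0 * exp(-theta t) + sigma * int_0^t exp(-theta (t-s)) dB_s.
The Itô integral has mean 0 and (by the Itô isometry) variance sigma^2 * int_0^t exp(-2 theta (t - s)) ds = sigma^2 * (1 - exp(-2 theta t)) / (2 theta).
With theta = 1/4, sigma = 1/4, x_0 = -4/5:
  E[X_t] = -4/5 * exp(-1/4 t) = -4*exp(-t/4)/5
  Var(X_t) = (1/4)^2 * (1 - exp(-2*1/4 t)) / (2 * 1/4) = 1/8 - exp(-t/2)/8.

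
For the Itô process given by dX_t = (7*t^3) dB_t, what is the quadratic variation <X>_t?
<X>_t = 7*t^7

For an Itô process dX_t = a(t) dt + b(t) dB_t, the quadratic variation is <X>_t = int_0^t b(s)^2 ds (the drift term does not contribute). Here b(s) = 7*s^3, so
  b(s)^2 = 49*s^6.
Integrating from 0 to t:
  <X>_t = int_0^t (49*s^6) ds = 7*t^7.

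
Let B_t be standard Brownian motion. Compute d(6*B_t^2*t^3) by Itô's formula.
d(6*B_t^2*t^3) = (6*t^2*(3*B_t^2 + t)) dt + (12*B_t*t^3) dB_t

Itô's formula for f(t, x): d f(t, B_t) = (f_t + (1/2) f_xx) dt + f_x dB_t. Compute partials of f(t, x) = 6*t^3*x^2:
  f_t(t,x)  = 18*t^2*x^2
  f_x(t,x)  = 12*t^3*x
  f_xx(t,x) = 12*t^3
Assemble drift = f_t + (1/2) f_xx = 6*t^2*(t + 3*x^2) and diffusion = f_x = 12*t^3*x. Substituting x = B_t:
  d(6*B_t^2*t^3) = (6*t^2*(3*B_t^2 + t)) dt + (12*B_t*t^3) dB_t.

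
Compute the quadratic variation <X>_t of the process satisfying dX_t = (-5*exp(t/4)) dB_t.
<X>_t = 50*exp(t/2) - 50

For an Itô process dX_t = a(t) dt + b(t) dB_t, the quadratic variation is <X>_t = int_0^t b(s)^2 ds (the drift term does not contribute). Here b(s) = -5*exp(s/4), so
  b(s)^2 = 25*exp(s/2).
Integrating from 0 to t:
  <X>_t = int_0^t (25*exp(s/2)) ds = 50*exp(t/2) - 50.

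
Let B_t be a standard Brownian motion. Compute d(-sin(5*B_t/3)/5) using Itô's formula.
d(-sin(5*B_t/3)/5) = (5*sin(5*B_t/3)/18) dt + (-cos(5*B_t/3)/3) dB_t

Itô's formula for f(B_t) gives d f(B_t) = f'(B_t) dB_t + (1/2) f''(B_t) dt. Compute derivatives of f(x) = -sin(5*x/3)/5:
  f'(x)  = -cos(5*x/3)/3
  f''(x) = 5*sin(5*x/3)/9
Substitute x = B_t and multiply the f'' term by 1/2:
  drift     = (1/2) * (5*sin(5*x/3)/9) evaluated at B_t = 5*sin(5*B_t/3)/18
  diffusion = (-cos(5*x/3)/3) evaluated at B_t = -cos(5*B_t/3)/3
Therefore d(-sin(5*B_t/3)/5) = (5*sin(5*B_t/3)/18) dt + (-cos(5*B_t/3)/3) dB_t.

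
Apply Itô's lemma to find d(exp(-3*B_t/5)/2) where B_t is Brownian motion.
d(exp(-3*B_t/5)/2) = (9*exp(-3*B_t/5)/100) dt + (-3*exp(-3*B_t/5)/10) dB_t

Itô's formula for f(B_t) gives d f(B_t) = f'(B_t) dB_t + (1/2) f''(B_t) dt. Compute derivatives of f(x) = exp(-3*x/5)/2:
  f'(x)  = -3*exp(-3*x/5)/10
  f''(x) = 9*exp(-3*x/5)/50
Substitute x = B_t and multiply the f'' term by 1/2:
  drift     = (1/2) * (9*exp(-3*x/5)/50) evaluated at B_t = 9*exp(-3*B_t/5)/100
  diffusion = (-3*exp(-3*x/5)/10) evaluated at B_t = -3*exp(-3*B_t/5)/10
Therefore d(exp(-3*B_t/5)/2) = (9*exp(-3*B_t/5)/100) dt + (-3*exp(-3*B_t/5)/10) dB_t.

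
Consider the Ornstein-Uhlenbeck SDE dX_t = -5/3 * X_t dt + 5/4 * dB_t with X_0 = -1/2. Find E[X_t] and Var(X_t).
E[X_t] = -exp(-5*t/3)/2; Var(X_t) = 15/32 - 15*exp(-10*t/3)/32

The OU SDE dX = -theta X dt + sigma dB admits the integrating factor exp(theta t): d(exp(theta t) X_t) = sigma exp(theta t) dB_t. Integrating from 0 to t:
  X_t = x_0 * exp(-theta t) + sigma * int_0^t exp(-theta (t-s)) dB_s.
The Itô integral has mean 0 and (by the Itô isometry) variance sigma^2 * int_0^t exp(-2 theta (t - s)) ds = sigma^2 * (1 - exp(-2 theta t)) / (2 theta).
With theta = 5/3, sigma = 5/4, x_0 = -1/2:
  E[X_t] = -1/2 * exp(-5/3 t) = -exp(-5*t/3)/2
  Var(X_t) = (5/4)^2 * (1 - exp(-2*5/3 t)) / (2 * 5/3) = 15/32 - 15*exp(-10*t/3)/32.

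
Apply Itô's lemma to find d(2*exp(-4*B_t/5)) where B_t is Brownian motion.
d(2*exp(-4*B_t/5)) = (16*exp(-4*B_t/5)/25) dt + (-8*exp(-4*B_t/5)/5) dB_t

Itô's formula for f(B_t) gives d f(B_t) = f'(B_t) dB_t + (1/2) f''(B_t) dt. Compute derivatives of f(x) = 2*exp(-4*x/5):
  f'(x)  = -8*exp(-4*x/5)/5
  f''(x) = 32*exp(-4*x/5)/25
Substitute x = B_t and multiply the f'' term by 1/2:
  drift     = (1/2) * (32*exp(-4*x/5)/25) evaluated at B_t = 16*exp(-4*B_t/5)/25
  diffusion = (-8*exp(-4*x/5)/5) evaluated at B_t = -8*exp(-4*B_t/5)/5
Therefore d(2*exp(-4*B_t/5)) = (16*exp(-4*B_t/5)/25) dt + (-8*exp(-4*B_t/5)/5) dB_t.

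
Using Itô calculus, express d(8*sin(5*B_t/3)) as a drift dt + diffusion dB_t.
d(8*sin(5*B_t/3)) = (-100*sin(5*B_t/3)/9) dt + (40*cos(5*B_t/3)/3) dB_t

Itô's formula for f(B_t) gives d f(B_t) = f'(B_t) dB_t + (1/2) f''(B_t) dt. Compute derivatives of f(x) = 8*sin(5*x/3):
  f'(x)  = 40*cos(5*x/3)/3
  f''(x) = -200*sin(5*x/3)/9
Substitute x = B_t and multiply the f'' term by 1/2:
  drift     = (1/2) * (-200*sin(5*x/3)/9) evaluated at B_t = -100*sin(5*B_t/3)/9
  diffusion = (40*cos(5*x/3)/3) evaluated at B_t = 40*cos(5*B_t/3)/3
Therefore d(8*sin(5*B_t/3)) = (-100*sin(5*B_t/3)/9) dt + (40*cos(5*B_t/3)/3) dB_t.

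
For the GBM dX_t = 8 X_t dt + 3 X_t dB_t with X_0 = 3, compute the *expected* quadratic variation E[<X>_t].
E[<X>_t] = 81*exp(25*t)/25 - 81/25

<X>_t = int_0^t (3 * X_s)^2 ds. Taking expectation inside the integral: E[<X>_t] = 3^2 * int_0^t E[X_s^2] ds. For GBM, E[X_s^2] = x_0^2 * exp((2 mu + sigma^2) s). Integrating:
  E[<X>_t] = 3^2 * 3^2 * (exp((2*8 + 3^2) t) - 1) / (2*8 + 3^2)
           = 3^2 * 3^2 * (exp(25 t) - 1) / 25 = 81*exp(25*t)/25 - 81/25.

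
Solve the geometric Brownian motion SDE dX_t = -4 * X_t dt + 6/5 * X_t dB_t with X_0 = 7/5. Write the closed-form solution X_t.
X_t = 7/5 * exp((-118/25) * t + (6/5) * B_t)

For GBM dX = mu X dt + sigma X dB with X_0 = x_0, apply Itô to Y = log X: dY = (mu - sigma^2/2) dt + sigma dB, so Y_t = log(x_0) + (mu - sigma^2/2) t + sigma B_t and hence X_t = x_0 * exp((mu - sigma^2/2) t + sigma B_t).
With mu = -4, sigma = 6/5, x_0 = 7/5, this gives:
  X_t = 7/5 * exp((-118/25) * t + (6/5) * B_t).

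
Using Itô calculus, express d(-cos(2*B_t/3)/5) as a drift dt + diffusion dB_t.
d(-cos(2*B_t/3)/5) = (2*cos(2*B_t/3)/45) dt + (2*sin(2*B_t/3)/15) dB_t

Itô's formula for f(B_t) gives d f(B_t) = f'(B_t) dB_t + (1/2) f''(B_t) dt. Compute derivatives of f(x) = -cos(2*x/3)/5:
  f'(x)  = 2*sin(2*x/3)/15
  f''(x) = 4*cos(2*x/3)/45
Substitute x = B_t and multiply the f'' term by 1/2:
  drift     = (1/2) * (4*cos(2*x/3)/45) evaluated at B_t = 2*cos(2*B_t/3)/45
  diffusion = (2*sin(2*x/3)/15) evaluated at B_t = 2*sin(2*B_t/3)/15
Therefore d(-cos(2*B_t/3)/5) = (2*cos(2*B_t/3)/45) dt + (2*sin(2*B_t/3)/15) dB_t.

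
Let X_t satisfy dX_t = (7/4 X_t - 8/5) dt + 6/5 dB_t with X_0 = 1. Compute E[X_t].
E[X_t] = 3*exp(7*t/4)/35 + 32/35

Taking expectations and using E[dB_t] = 0, the mean m(t) = E[X_t] satisfies the ODE m'(t) = a m(t) + b with m(0) = x_0. With a = 7/4, b = -8/5, x_0 = 1, the solution is
  m(t) = x_0 * exp(a t) + (b/a) * (exp(a t) - 1)
       = 1 * exp((7/4) t) + ((-8/5)/(7/4)) * (exp((7/4) t) - 1)
       = 3*exp(7*t/4)/35 + 32/35.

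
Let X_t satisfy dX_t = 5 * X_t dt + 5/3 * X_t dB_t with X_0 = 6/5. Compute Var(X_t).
Var(X_t) = 36*(exp(25*t/9) - 1)*exp(10*t)/25

For GBM dX = mu X dt + sigma X dB with X_0 = x_0, apply Itô to Y = log X: dY = (mu - sigma^2/2) dt + sigma dB, so Y_t = log(x_0) + (mu - sigma^2/2) t + sigma B_t and hence X_t = x_0 * exp((mu - sigma^2/2) t + sigma B_t).
With mu = 5, sigma = 5/3, x_0 = 6/5, this gives:
  X_t = 6/5 * exp((65/18) * t + (5/3) * B_t).
Since sigma*B_t ~ Normal(0, sigma^2 t), E[exp(sigma*B_t)] = exp(sigma^2 t / 2); so E[X_t] = x_0 * exp((mu - sigma^2/2) t) * exp(sigma^2 t / 2) = x_0 * exp(mu t) = 6*exp(5*t)/5.
Var(X_t) = E[X_t^2] - (E[X_t])^2 = x_0^2 * exp(2 mu t) * (exp(sigma^2 t) - 1) = 36*(exp(25*t/9) - 1)*exp(10*t)/25.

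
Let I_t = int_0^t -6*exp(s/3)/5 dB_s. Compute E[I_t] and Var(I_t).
E[I_t] = 0; Var(I_t) = 54*exp(2*t/3)/25 - 54/25

The Itô integral of a deterministic integrand f(s) has mean 0 because each increment f(s) * (B_{s+ds} - B_s) has mean 0. By the Itô isometry:
  Var( int_0^t f(s) dB_s ) = E[ (int_0^t f(s) dB_s)^2 ] = int_0^t f(s)^2 ds.
Here f(s) = -6*exp(s/3)/5, so f(s)^2 = 36*exp(2*s/3)/25. Integrate:
  int_0^t (36*exp(2*s/3)/25) ds = 54*exp(2*t/3)/25 - 54/25.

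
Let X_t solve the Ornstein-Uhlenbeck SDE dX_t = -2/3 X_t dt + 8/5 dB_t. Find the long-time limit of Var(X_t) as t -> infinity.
lim Var(X_t) = 48/25

The OU SDE dX = -theta X dt + sigma dB admits the integrating factor exp(theta t): d(exp(theta t) X_t) = sigma exp(theta t) dB_t. Integrating from 0 to t gives X_t = x_0 * exp(-theta t) + sigma * int_0^t exp(-theta (t-s)) dB_s for any initial x_0. The Itô integral has variance (by the Itô isometry) sigma^2 * int_0^t exp(-2 theta (t - s)) ds = sigma^2 * (1 - exp(-2 theta t)) / (2 theta), independent of x_0.
With theta = 2/3, sigma = 8/5:
  Var(X_t) = (8/5)^2 * (1 - exp(-2*2/3 t)) / (2 * 2/3) = 48/25 - 48*exp(-4*t/3)/25.
As t -> infinity, exp(-2*2/3 t) -> 0, so the stationary variance is sigma^2 / (2 theta) = 48/25.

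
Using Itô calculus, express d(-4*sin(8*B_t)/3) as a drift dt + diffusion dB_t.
d(-4*sin(8*B_t)/3) = (128*sin(8*B_t)/3) dt + (-32*cos(8*B_t)/3) dB_t

Itô's formula for f(B_t) gives d f(B_t) = f'(B_t) dB_t + (1/2) f''(B_t) dt. Compute derivatives of f(x) = -4*sin(8*x)/3:
  f'(x)  = -32*cos(8*x)/3
  f''(x) = 256*sin(8*x)/3
Substitute x = B_t and multiply the f'' term by 1/2:
  drift     = (1/2) * (256*sin(8*x)/3) evaluated at B_t = 128*sin(8*B_t)/3
  diffusion = (-32*cos(8*x)/3) evaluated at B_t = -32*cos(8*B_t)/3
Therefore d(-4*sin(8*B_t)/3) = (128*sin(8*B_t)/3) dt + (-32*cos(8*B_t)/3) dB_t.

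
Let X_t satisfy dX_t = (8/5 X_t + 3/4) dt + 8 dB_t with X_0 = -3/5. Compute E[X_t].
E[X_t] = -21*exp(8*t/5)/160 - 15/32

Taking expectations and using E[dB_t] = 0, the mean m(t) = E[X_t] satisfies the ODE m'(t) = a m(t) + b with m(0) = x_0. With a = 8/5, b = 3/4, x_0 = -3/5, the solution is
  m(t) = x_0 * exp(a t) + (b/a) * (exp(a t) - 1)
       = (-3/5) * exp((8/5) t) + ((3/4)/(8/5)) * (exp((8/5) t) - 1)
       = -21*exp(8*t/5)/160 - 15/32.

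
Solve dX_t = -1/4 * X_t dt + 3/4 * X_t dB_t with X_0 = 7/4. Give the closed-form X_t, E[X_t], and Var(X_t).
X_t = 7/4 * exp((-17/32) t + (3/4) B_t); E[X_t] = 7*exp(-t/4)/4; Var(X_t) = (49*exp(9*t/16) - 49)*exp(-t/2)/16

For GBM dX = mu X dt + sigma X dB with X_0 = x_0, apply Itô to Y = log X: dY = (mu - sigma^2/2) dt + sigma dB, so Y_t = log(x_0) + (mu - sigma^2/2) t + sigma B_t and hence X_t = x_0 * exp((mu - sigma^2/2) t + sigma B_t).
With mu = -1/4, sigma = 3/4, x_0 = 7/4, this gives:
  X_t = 7/4 * exp((-17/32) * t + (3/4) * B_t).
Since sigma*B_t ~ Normal(0, sigma^2 t), E[exp(sigma*B_t)] = exp(sigma^2 t / 2); so E[X_t] = x_0 * exp((mu - sigma^2/2) t) * exp(sigma^2 t / 2) = x_0 * exp(mu t) = 7*exp(-t/4)/4.
Var(X_t) = E[X_t^2] - (E[X_t])^2 = x_0^2 * exp(2 mu t) * (exp(sigma^2 t) - 1) = (49*exp(9*t/16) - 49)*exp(-t/2)/16.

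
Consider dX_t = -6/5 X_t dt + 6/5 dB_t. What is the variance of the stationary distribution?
lim Var(X_t) = 3/5

The OU SDE dX = -theta X dt + sigma dB admits the integrating factor exp(theta t): d(exp(theta t) X_t) = sigma exp(theta t) dB_t. Integrating from 0 to t gives X_t = x_0 * exp(-theta t) + sigma * int_0^t exp(-theta (t-s)) dB_s for any initial x_0. The Itô integral has variance (by the Itô isometry) sigma^2 * int_0^t exp(-2 theta (t - s)) ds = sigma^2 * (1 - exp(-2 theta t)) / (2 theta), independent of x_0.
With theta = 6/5, sigma = 6/5:
  Var(X_t) = (6/5)^2 * (1 - exp(-2*6/5 t)) / (2 * 6/5) = 3/5 - 3*exp(-12*t/5)/5.
As t -> infinity, exp(-2*6/5 t) -> 0, so the stationary variance is sigma^2 / (2 theta) = 3/5.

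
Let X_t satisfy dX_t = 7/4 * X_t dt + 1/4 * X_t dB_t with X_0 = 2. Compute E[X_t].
E[X_t] = 2*exp(7*t/4)

For GBM dX = mu X dt + sigma X dB with X_0 = x_0, apply Itô to Y = log X: dY = (mu - sigma^2/2) dt + sigma dB, so Y_t = log(x_0) + (mu - sigma^2/2) t + sigma B_t and hence X_t = x_0 * exp((mu - sigma^2/2) t + sigma B_t).
With mu = 7/4, sigma = 1/4, x_0 = 2, this gives:
  X_t = 2 * exp((55/32) * t + (1/4) * B_t).
Since sigma*B_t ~ Normal(0, sigma^2 t), E[exp(sigma*B_t)] = exp(sigma^2 t / 2); so E[X_t] = x_0 * exp((mu - sigma^2/2) t) * exp(sigma^2 t / 2) = x_0 * exp(mu t) = 2*exp(7*t/4).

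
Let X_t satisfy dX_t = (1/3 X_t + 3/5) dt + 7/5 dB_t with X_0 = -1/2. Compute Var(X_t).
Var(X_t) = 147*exp(2*t/3)/50 - 147/50

The variance V(t) = Var(X_t) satisfies V'(t) = 2 a V(t) + c^2 with V(0) = 0 (drift coefficient is linear in X, diffusion is constant). With a = 1/3, c = 7/5, the solution is
  V(t) = (c^2 / (2 a)) * (exp(2 a t) - 1)
       = ((7/5)^2 / (2*(1/3))) * (exp((2/3) t) - 1)
       = 147*exp(2*t/3)/50 - 147/50.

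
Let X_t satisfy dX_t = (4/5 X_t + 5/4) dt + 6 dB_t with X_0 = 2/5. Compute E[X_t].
E[X_t] = 157*exp(4*t/5)/80 - 25/16

Taking expectations and using E[dB_t] = 0, the mean m(t) = E[X_t] satisfies the ODE m'(t) = a m(t) + b with m(0) = x_0. With a = 4/5, b = 5/4, x_0 = 2/5, the solution is
  m(t) = x_0 * exp(a t) + (b/a) * (exp(a t) - 1)
       = (2/5) * exp((4/5) t) + ((5/4)/(4/5)) * (exp((4/5) t) - 1)
       = 157*exp(4*t/5)/80 - 25/16.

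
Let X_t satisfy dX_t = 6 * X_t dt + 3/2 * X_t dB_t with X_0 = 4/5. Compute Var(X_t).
Var(X_t) = 16*(exp(9*t/4) - 1)*exp(12*t)/25

For GBM dX = mu X dt + sigma X dB with X_0 = x_0, apply Itô to Y = log X: dY = (mu - sigma^2/2) dt + sigma dB, so Y_t = log(x_0) + (mu - sigma^2/2) t + sigma B_t and hence X_t = x_0 * exp((mu - sigma^2/2) t + sigma B_t).
With mu = 6, sigma = 3/2, x_0 = 4/5, this gives:
  X_t = 4/5 * exp((39/8) * t + (3/2) * B_t).
Since sigma*B_t ~ Normal(0, sigma^2 t), E[exp(sigma*B_t)] = exp(sigma^2 t / 2); so E[X_t] = x_0 * exp((mu - sigma^2/2) t) * exp(sigma^2 t / 2) = x_0 * exp(mu t) = 4*exp(6*t)/5.
Var(X_t) = E[X_t^2] - (E[X_t])^2 = x_0^2 * exp(2 mu t) * (exp(sigma^2 t) - 1) = 16*(exp(9*t/4) - 1)*exp(12*t)/25.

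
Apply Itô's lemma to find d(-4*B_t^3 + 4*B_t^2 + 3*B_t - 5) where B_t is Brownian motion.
d(-4*B_t^3 + 4*B_t^2 + 3*B_t - 5) = (4 - 12*B_t) dt + (-12*B_t^2 + 8*B_t + 3) dB_t

Itô's formula for f(B_t) gives d f(B_t) = f'(B_t) dB_t + (1/2) f''(B_t) dt. Compute derivatives of f(x) = -4*x^3 + 4*x^2 + 3*x - 5:
  f'(x)  = -12*x^2 + 8*x + 3
  f''(x) = 8 - 24*x
Substitute x = B_t and multiply the f'' term by 1/2:
  drift     = (1/2) * (8 - 24*x) evaluated at B_t = 4 - 12*B_t
  diffusion = (-12*x^2 + 8*x + 3) evaluated at B_t = -12*B_t^2 + 8*B_t + 3
Therefore d(-4*B_t^3 + 4*B_t^2 + 3*B_t - 5) = (4 - 12*B_t) dt + (-12*B_t^2 + 8*B_t + 3) dB_t.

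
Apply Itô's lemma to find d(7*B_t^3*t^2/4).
d(7*B_t^3*t^2/4) = (7*B_t*t*(2*B_t^2 + 3*t)/4) dt + (21*B_t^2*t^2/4) dB_t

Itô's formula for f(t, x): d f(t, B_t) = (f_t + (1/2) f_xx) dt + f_x dB_t. Compute partials of f(t, x) = 7*t^2*x^3/4:
  f_t(t,x)  = 7*t*x^3/2
  f_x(t,x)  = 21*t^2*x^2/4
  f_xx(t,x) = 21*t^2*x/2
Assemble drift = f_t + (1/2) f_xx = 7*t*x*(3*t + 2*x^2)/4 and diffusion = f_x = 21*t^2*x^2/4. Substituting x = B_t:
  d(7*B_t^3*t^2/4) = (7*B_t*t*(2*B_t^2 + 3*t)/4) dt + (21*B_t^2*t^2/4) dB_t.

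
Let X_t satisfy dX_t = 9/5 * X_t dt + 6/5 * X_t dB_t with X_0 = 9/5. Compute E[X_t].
E[X_t] = 9*exp(9*t/5)/5

For GBM dX = mu X dt + sigma X dB with X_0 = x_0, apply Itô to Y = log X: dY = (mu - sigma^2/2) dt + sigma dB, so Y_t = log(x_0) + (mu - sigma^2/2) t + sigma B_t and hence X_t = x_0 * exp((mu - sigma^2/2) t + sigma B_t).
With mu = 9/5, sigma = 6/5, x_0 = 9/5, this gives:
  X_t = 9/5 * exp((27/25) * t + (6/5) * B_t).
Since sigma*B_t ~ Normal(0, sigma^2 t), E[exp(sigma*B_t)] = exp(sigma^2 t / 2); so E[X_t] = x_0 * exp((mu - sigma^2/2) t) * exp(sigma^2 t / 2) = x_0 * exp(mu t) = 9*exp(9*t/5)/5.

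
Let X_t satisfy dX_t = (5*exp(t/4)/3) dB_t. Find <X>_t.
<X>_t = 50*exp(t/2)/9 - 50/9

For an Itô process dX_t = a(t) dt + b(t) dB_t, the quadratic variation is <X>_t = int_0^t b(s)^2 ds (the drift term does not contribute). Here b(s) = 5*exp(s/4)/3, so
  b(s)^2 = 25*exp(s/2)/9.
Integrating from 0 to t:
  <X>_t = int_0^t (25*exp(s/2)/9) ds = 50*exp(t/2)/9 - 50/9.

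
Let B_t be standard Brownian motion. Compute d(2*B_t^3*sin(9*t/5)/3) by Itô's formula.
d(2*B_t^3*sin(9*t/5)/3) = (2*B_t*(3*B_t^2*cos(9*t/5)/5 + sin(9*t/5))) dt + (2*B_t^2*sin(9*t/5)) dB_t

Itô's formula for f(t, x): d f(t, B_t) = (f_t + (1/2) f_xx) dt + f_x dB_t. Compute partials of f(t, x) = 2*x^3*sin(9*t/5)/3:
  f_t(t,x)  = 6*x^3*cos(9*t/5)/5
  f_x(t,x)  = 2*x^2*sin(9*t/5)
  f_xx(t,x) = 4*x*sin(9*t/5)
Assemble drift = f_t + (1/2) f_xx = 2*x*(3*x^2*cos(9*t/5)/5 + sin(9*t/5)) and diffusion = f_x = 2*x^2*sin(9*t/5). Substituting x = B_t:
  d(2*B_t^3*sin(9*t/5)/3) = (2*B_t*(3*B_t^2*cos(9*t/5)/5 + sin(9*t/5))) dt + (2*B_t^2*sin(9*t/5)) dB_t.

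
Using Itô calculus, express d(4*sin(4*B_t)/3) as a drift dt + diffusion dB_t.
d(4*sin(4*B_t)/3) = (-32*sin(4*B_t)/3) dt + (16*cos(4*B_t)/3) dB_t

Itô's formula for f(B_t) gives d f(B_t) = f'(B_t) dB_t + (1/2) f''(B_t) dt. Compute derivatives of f(x) = 4*sin(4*x)/3:
  f'(x)  = 16*cos(4*x)/3
  f''(x) = -64*sin(4*x)/3
Substitute x = B_t and multiply the f'' term by 1/2:
  drift     = (1/2) * (-64*sin(4*x)/3) evaluated at B_t = -32*sin(4*B_t)/3
  diffusion = (16*cos(4*x)/3) evaluated at B_t = 16*cos(4*B_t)/3
Therefore d(4*sin(4*B_t)/3) = (-32*sin(4*B_t)/3) dt + (16*cos(4*B_t)/3) dB_t.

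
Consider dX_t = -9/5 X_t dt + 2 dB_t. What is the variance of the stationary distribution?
lim Var(X_t) = 10/9

The OU SDE dX = -theta X dt + sigma dB admits the integrating factor exp(theta t): d(exp(theta t) X_t) = sigma exp(theta t) dB_t. Integrating from 0 to t gives X_t = x_0 * exp(-theta t) + sigma * int_0^t exp(-theta (t-s)) dB_s for any initial x_0. The Itô integral has variance (by the Itô isometry) sigma^2 * int_0^t exp(-2 theta (t - s)) ds = sigma^2 * (1 - exp(-2 theta t)) / (2 theta), independent of x_0.
With theta = 9/5, sigma = 2:
  Var(X_t) = (2)^2 * (1 - exp(-2*9/5 t)) / (2 * 9/5) = 10/9 - 10*exp(-18*t/5)/9.
As t -> infinity, exp(-2*9/5 t) -> 0, so the stationary variance is sigma^2 / (2 theta) = 10/9.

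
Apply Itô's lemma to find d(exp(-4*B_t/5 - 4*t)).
d(exp(-4*B_t/5 - 4*t)) = (-92*exp(-4*B_t/5 - 4*t)/25) dt + (-4*exp(-4*B_t/5 - 4*t)/5) dB_t

Itô's formula for f(t, x): d f(t, B_t) = (f_t + (1/2) f_xx) dt + f_x dB_t. Compute partials of f(t, x) = exp(-4*t - 4*x/5):
  f_t(t,x)  = -4*exp(-4*t - 4*x/5)
  f_x(t,x)  = -4*exp(-4*t - 4*x/5)/5
  f_xx(t,x) = 16*exp(-4*t - 4*x/5)/25
Assemble drift = f_t + (1/2) f_xx = -92*exp(-4*t - 4*x/5)/25 and diffusion = f_x = -4*exp(-4*t - 4*x/5)/5. Substituting x = B_t:
  d(exp(-4*B_t/5 - 4*t)) = (-92*exp(-4*B_t/5 - 4*t)/25) dt + (-4*exp(-4*B_t/5 - 4*t)/5) dB_t.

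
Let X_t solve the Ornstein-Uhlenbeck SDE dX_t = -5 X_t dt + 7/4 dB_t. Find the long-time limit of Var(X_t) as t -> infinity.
lim Var(X_t) = 49/160

The OU SDE dX = -theta X dt + sigma dB admits the integrating factor exp(theta t): d(exp(theta t) X_t) = sigma exp(theta t) dB_t. Integrating from 0 to t gives X_t = x_0 * exp(-theta t) + sigma * int_0^t exp(-theta (t-s)) dB_s for any initial x_0. The Itô integral has variance (by the Itô isometry) sigma^2 * int_0^t exp(-2 theta (t - s)) ds = sigma^2 * (1 - exp(-2 theta t)) / (2 theta), independent of x_0.
With theta = 5, sigma = 7/4:
  Var(X_t) = (7/4)^2 * (1 - exp(-2*5 t)) / (2 * 5) = 49/160 - 49*exp(-10*t)/160.
As t -> infinity, exp(-2*5 t) -> 0, so the stationary variance is sigma^2 / (2 theta) = 49/160.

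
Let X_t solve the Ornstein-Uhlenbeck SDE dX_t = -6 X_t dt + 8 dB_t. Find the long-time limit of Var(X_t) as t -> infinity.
lim Var(X_t) = 16/3

The OU SDE dX = -theta X dt + sigma dB admits the integrating factor exp(theta t): d(exp(theta t) X_t) = sigma exp(theta t) dB_t. Integrating from 0 to t gives X_t = x_0 * exp(-theta t) + sigma * int_0^t exp(-theta (t-s)) dB_s for any initial x_0. The Itô integral has variance (by the Itô isometry) sigma^2 * int_0^t exp(-2 theta (t - s)) ds = sigma^2 * (1 - exp(-2 theta t)) / (2 theta), independent of x_0.
With theta = 6, sigma = 8:
  Var(X_t) = (8)^2 * (1 - exp(-2*6 t)) / (2 * 6) = 16/3 - 16*exp(-12*t)/3.
As t -> infinity, exp(-2*6 t) -> 0, so the stationary variance is sigma^2 / (2 theta) = 16/3.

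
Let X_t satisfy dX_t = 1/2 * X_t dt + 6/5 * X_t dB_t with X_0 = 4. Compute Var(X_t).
Var(X_t) = 16*(exp(36*t/25) - 1)*exp(t)

For GBM dX = mu X dt + sigma X dB with X_0 = x_0, apply Itô to Y = log X: dY = (mu - sigma^2/2) dt + sigma dB, so Y_t = log(x_0) + (mu - sigma^2/2) t + sigma B_t and hence X_t = x_0 * exp((mu - sigma^2/2) t + sigma B_t).
With mu = 1/2, sigma = 6/5, x_0 = 4, this gives:
  X_t = 4 * exp((-11/50) * t + (6/5) * B_t).
Since sigma*B_t ~ Normal(0, sigma^2 t), E[exp(sigma*B_t)] = exp(sigma^2 t / 2); so E[X_t] = x_0 * exp((mu - sigma^2/2) t) * exp(sigma^2 t / 2) = x_0 * exp(mu t) = 4*exp(t/2).
Var(X_t) = E[X_t^2] - (E[X_t])^2 = x_0^2 * exp(2 mu t) * (exp(sigma^2 t) - 1) = 16*(exp(36*t/25) - 1)*exp(t).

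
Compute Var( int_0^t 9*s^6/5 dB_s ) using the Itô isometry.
Var = 81*t^13/325

The Itô integral of a deterministic integrand f(s) has mean 0 because each increment f(s) * (B_{s+ds} - B_s) has mean 0. By the Itô isometry:
  Var( int_0^t f(s) dB_s ) = E[ (int_0^t f(s) dB_s)^2 ] = int_0^t f(s)^2 ds.
Here f(s) = 9*s^6/5, so f(s)^2 = 81*s^12/25. Integrate:
  int_0^t (81*s^12/25) ds = 81*t^13/325.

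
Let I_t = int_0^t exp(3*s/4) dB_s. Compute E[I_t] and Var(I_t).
E[I_t] = 0; Var(I_t) = 2*exp(3*t/2)/3 - 2/3

The Itô integral of a deterministic integrand f(s) has mean 0 because each increment f(s) * (B_{s+ds} - B_s) has mean 0. By the Itô isometry:
  Var( int_0^t f(s) dB_s ) = E[ (int_0^t f(s) dB_s)^2 ] = int_0^t f(s)^2 ds.
Here f(s) = exp(3*s/4), so f(s)^2 = exp(3*s/2). Integrate:
  int_0^t (exp(3*s/2)) ds = 2*exp(3*t/2)/3 - 2/3.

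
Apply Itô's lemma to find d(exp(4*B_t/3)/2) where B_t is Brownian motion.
d(exp(4*B_t/3)/2) = (4*exp(4*B_t/3)/9) dt + (2*exp(4*B_t/3)/3) dB_t

Itô's formula for f(B_t) gives d f(B_t) = f'(B_t) dB_t + (1/2) f''(B_t) dt. Compute derivatives of f(x) = exp(4*x/3)/2:
  f'(x)  = 2*exp(4*x/3)/3
  f''(x) = 8*exp(4*x/3)/9
Substitute x = B_t and multiply the f'' term by 1/2:
  drift     = (1/2) * (8*exp(4*x/3)/9) evaluated at B_t = 4*exp(4*B_t/3)/9
  diffusion = (2*exp(4*x/3)/3) evaluated at B_t = 2*exp(4*B_t/3)/3
Therefore d(exp(4*B_t/3)/2) = (4*exp(4*B_t/3)/9) dt + (2*exp(4*B_t/3)/3) dB_t.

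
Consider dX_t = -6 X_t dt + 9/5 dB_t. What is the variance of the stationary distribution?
lim Var(X_t) = 27/100

The OU SDE dX = -theta X dt + sigma dB admits the integrating factor exp(theta t): d(exp(theta t) X_t) = sigma exp(theta t) dB_t. Integrating from 0 to t gives X_t = x_0 * exp(-theta t) + sigma * int_0^t exp(-theta (t-s)) dB_s for any initial x_0. The Itô integral has variance (by the Itô isometry) sigma^2 * int_0^t exp(-2 theta (t - s)) ds = sigma^2 * (1 - exp(-2 theta t)) / (2 theta), independent of x_0.
With theta = 6, sigma = 9/5:
  Var(X_t) = (9/5)^2 * (1 - exp(-2*6 t)) / (2 * 6) = 27/100 - 27*exp(-12*t)/100.
As t -> infinity, exp(-2*6 t) -> 0, so the stationary variance is sigma^2 / (2 theta) = 27/100.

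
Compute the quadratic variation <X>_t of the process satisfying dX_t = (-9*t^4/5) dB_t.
<X>_t = 9*t^9/25

For an Itô process dX_t = a(t) dt + b(t) dB_t, the quadratic variation is <X>_t = int_0^t b(s)^2 ds (the drift term does not contribute). Here b(s) = -9*s^4/5, so
  b(s)^2 = 81*s^8/25.
Integrating from 0 to t:
  <X>_t = int_0^t (81*s^8/25) ds = 9*t^9/25.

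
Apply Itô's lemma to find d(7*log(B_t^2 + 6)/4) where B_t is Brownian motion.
d(7*log(B_t^2 + 6)/4) = (7*(6 - B_t^2)/(4*(B_t^2 + 6)^2)) dt + (7*B_t/(2*(B_t^2 + 6))) dB_t

Itô's formula for f(B_t) gives d f(B_t) = f'(B_t) dB_t + (1/2) f''(B_t) dt. Compute derivatives of f(x) = 7*log(x^2 + 6)/4:
  f'(x)  = 7*x/(2*(x^2 + 6))
  f''(x) = 7*(6 - x^2)/(2*(x^2 + 6)^2)
Substitute x = B_t and multiply the f'' term by 1/2:
  drift     = (1/2) * (7*(6 - x^2)/(2*(x^2 + 6)^2)) evaluated at B_t = 7*(6 - B_t^2)/(4*(B_t^2 + 6)^2)
  diffusion = (7*x/(2*(x^2 + 6))) evaluated at B_t = 7*B_t/(2*(B_t^2 + 6))
Therefore d(7*log(B_t^2 + 6)/4) = (7*(6 - B_t^2)/(4*(B_t^2 + 6)^2)) dt + (7*B_t/(2*(B_t^2 + 6))) dB_t.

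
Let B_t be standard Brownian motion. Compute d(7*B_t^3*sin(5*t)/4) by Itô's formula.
d(7*B_t^3*sin(5*t)/4) = (7*B_t*(5*B_t^2*cos(5*t) + 3*sin(5*t))/4) dt + (21*B_t^2*sin(5*t)/4) dB_t

Itô's formula for f(t, x): d f(t, B_t) = (f_t + (1/2) f_xx) dt + f_x dB_t. Compute partials of f(t, x) = 7*x^3*sin(5*t)/4:
  f_t(t,x)  = 35*x^3*cos(5*t)/4
  f_x(t,x)  = 21*x^2*sin(5*t)/4
  f_xx(t,x) = 21*x*sin(5*t)/2
Assemble drift = f_t + (1/2) f_xx = 7*x*(5*x^2*cos(5*t) + 3*sin(5*t))/4 and diffusion = f_x = 21*x^2*sin(5*t)/4. Substituting x = B_t:
  d(7*B_t^3*sin(5*t)/4) = (7*B_t*(5*B_t^2*cos(5*t) + 3*sin(5*t))/4) dt + (21*B_t^2*sin(5*t)/4) dB_t.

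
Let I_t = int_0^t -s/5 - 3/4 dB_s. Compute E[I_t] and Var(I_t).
E[I_t] = 0; Var(I_t) = t*(16*t^2 + 180*t + 675)/1200

The Itô integral of a deterministic integrand f(s) has mean 0 because each increment f(s) * (B_{s+ds} - B_s) has mean 0. By the Itô isometry:
  Var( int_0^t f(s) dB_s ) = E[ (int_0^t f(s) dB_s)^2 ] = int_0^t f(s)^2 ds.
Here f(s) = -s/5 - 3/4, so f(s)^2 = (4*s + 15)^2/400. Integrate:
  int_0^t ((4*s + 15)^2/400) ds = t*(16*t^2 + 180*t + 675)/1200.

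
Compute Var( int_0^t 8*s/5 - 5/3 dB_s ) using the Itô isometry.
Var = t*(192*t^2 - 600*t + 625)/225

The Itô integral of a deterministic integrand f(s) has mean 0 because each increment f(s) * (B_{s+ds} - B_s) has mean 0. By the Itô isometry:
  Var( int_0^t f(s) dB_s ) = E[ (int_0^t f(s) dB_s)^2 ] = int_0^t f(s)^2 ds.
Here f(s) = 8*s/5 - 5/3, so f(s)^2 = (24*s - 25)^2/225. Integrate:
  int_0^t ((24*s - 25)^2/225) ds = t*(192*t^2 - 600*t + 625)/225.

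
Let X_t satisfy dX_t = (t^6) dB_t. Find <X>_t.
<X>_t = t^13/13

For an Itô process dX_t = a(t) dt + b(t) dB_t, the quadratic variation is <X>_t = int_0^t b(s)^2 ds (the drift term does not contribute). Here b(s) = s^6, so
  b(s)^2 = s^12.
Integrating from 0 to t:
  <X>_t = int_0^t (s^12) ds = t^13/13.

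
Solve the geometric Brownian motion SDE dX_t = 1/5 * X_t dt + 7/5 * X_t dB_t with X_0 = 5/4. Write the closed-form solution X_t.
X_t = 5/4 * exp((-39/50) * t + (7/5) * B_t)

For GBM dX = mu X dt + sigma X dB with X_0 = x_0, apply Itô to Y = log X: dY = (mu - sigma^2/2) dt + sigma dB, so Y_t = log(x_0) + (mu - sigma^2/2) t + sigma B_t and hence X_t = x_0 * exp((mu - sigma^2/2) t + sigma B_t).
With mu = 1/5, sigma = 7/5, x_0 = 5/4, this gives:
  X_t = 5/4 * exp((-39/50) * t + (7/5) * B_t).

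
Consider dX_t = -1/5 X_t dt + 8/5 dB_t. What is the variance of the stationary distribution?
lim Var(X_t) = 32/5

The OU SDE dX = -theta X dt + sigma dB admits the integrating factor exp(theta t): d(exp(theta t) X_t) = sigma exp(theta t) dB_t. Integrating from 0 to t gives X_t = x_0 * exp(-theta t) + sigma * int_0^t exp(-theta (t-s)) dB_s for any initial x_0. The Itô integral has variance (by the Itô isometry) sigma^2 * int_0^t exp(-2 theta (t - s)) ds = sigma^2 * (1 - exp(-2 theta t)) / (2 theta), independent of x_0.
With theta = 1/5, sigma = 8/5:
  Var(X_t) = (8/5)^2 * (1 - exp(-2*1/5 t)) / (2 * 1/5) = 32/5 - 32*exp(-2*t/5)/5.
As t -> infinity, exp(-2*1/5 t) -> 0, so the stationary variance is sigma^2 / (2 theta) = 32/5.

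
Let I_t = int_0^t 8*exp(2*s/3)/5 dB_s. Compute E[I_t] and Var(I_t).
E[I_t] = 0; Var(I_t) = 48*exp(4*t/3)/25 - 48/25

The Itô integral of a deterministic integrand f(s) has mean 0 because each increment f(s) * (B_{s+ds} - B_s) has mean 0. By the Itô isometry:
  Var( int_0^t f(s) dB_s ) = E[ (int_0^t f(s) dB_s)^2 ] = int_0^t f(s)^2 ds.
Here f(s) = 8*exp(2*s/3)/5, so f(s)^2 = 64*exp(4*s/3)/25. Integrate:
  int_0^t (64*exp(4*s/3)/25) ds = 48*exp(4*t/3)/25 - 48/25.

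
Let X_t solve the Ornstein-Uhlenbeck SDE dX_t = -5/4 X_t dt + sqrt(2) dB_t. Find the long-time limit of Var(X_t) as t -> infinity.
lim Var(X_t) = 4/5

The OU SDE dX = -theta X dt + sigma dB admits the integrating factor exp(theta t): d(exp(theta t) X_t) = sigma exp(theta t) dB_t. Integrating from 0 to t gives X_t = x_0 * exp(-theta t) + sigma * int_0^t exp(-theta (t-s)) dB_s for any initial x_0. The Itô integral has variance (by the Itô isometry) sigma^2 * int_0^t exp(-2 theta (t - s)) ds = sigma^2 * (1 - exp(-2 theta t)) / (2 theta), independent of x_0.
With theta = 5/4, sigma = sqrt(2):
  Var(X_t) = (sqrt(2))^2 * (1 - exp(-2*5/4 t)) / (2 * 5/4) = 4/5 - 4*exp(-5*t/2)/5.
As t -> infinity, exp(-2*5/4 t) -> 0, so the stationary variance is sigma^2 / (2 theta) = 4/5.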